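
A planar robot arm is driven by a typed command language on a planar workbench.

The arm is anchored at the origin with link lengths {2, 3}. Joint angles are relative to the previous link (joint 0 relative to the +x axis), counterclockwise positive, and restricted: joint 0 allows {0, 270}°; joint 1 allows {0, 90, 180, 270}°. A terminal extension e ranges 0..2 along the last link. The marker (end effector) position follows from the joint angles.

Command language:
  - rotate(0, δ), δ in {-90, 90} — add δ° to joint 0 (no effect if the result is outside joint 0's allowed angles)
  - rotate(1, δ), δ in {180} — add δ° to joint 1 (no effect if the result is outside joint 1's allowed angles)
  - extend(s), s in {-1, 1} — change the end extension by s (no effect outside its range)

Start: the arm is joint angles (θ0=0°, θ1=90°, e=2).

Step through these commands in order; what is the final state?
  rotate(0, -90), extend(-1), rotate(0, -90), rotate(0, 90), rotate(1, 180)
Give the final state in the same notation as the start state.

t0: joint angles (θ0=0°, θ1=90°, e=2)
1. rotate(0, -90) → joint angles (θ0=270°, θ1=90°, e=2)
2. extend(-1) → joint angles (θ0=270°, θ1=90°, e=1)
3. rotate(0, -90) → joint angles (θ0=270°, θ1=90°, e=1)
4. rotate(0, 90) → joint angles (θ0=0°, θ1=90°, e=1)
5. rotate(1, 180) → joint angles (θ0=0°, θ1=270°, e=1)

joint angles (θ0=0°, θ1=270°, e=1)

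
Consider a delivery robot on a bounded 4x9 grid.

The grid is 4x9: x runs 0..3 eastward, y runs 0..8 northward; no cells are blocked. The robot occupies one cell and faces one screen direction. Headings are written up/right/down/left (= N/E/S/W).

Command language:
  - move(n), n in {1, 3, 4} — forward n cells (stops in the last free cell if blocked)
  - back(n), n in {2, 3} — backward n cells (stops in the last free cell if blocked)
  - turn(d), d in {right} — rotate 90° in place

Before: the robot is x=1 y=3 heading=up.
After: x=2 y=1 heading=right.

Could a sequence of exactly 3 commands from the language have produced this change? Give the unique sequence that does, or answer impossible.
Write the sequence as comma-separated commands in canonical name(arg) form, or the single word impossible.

back(2), turn(right), move(1)

key: position moved to (2,1) AND the heading swung to E — translation plus rotation needed
t0: x=1 y=3 heading=up
t=1 back(2) ⇒ x=1 y=1 heading=up
t=2 turn(right) ⇒ x=1 y=1 heading=right
t=3 move(1) ⇒ x=2 y=1 heading=right
no rival 3-sequence matches.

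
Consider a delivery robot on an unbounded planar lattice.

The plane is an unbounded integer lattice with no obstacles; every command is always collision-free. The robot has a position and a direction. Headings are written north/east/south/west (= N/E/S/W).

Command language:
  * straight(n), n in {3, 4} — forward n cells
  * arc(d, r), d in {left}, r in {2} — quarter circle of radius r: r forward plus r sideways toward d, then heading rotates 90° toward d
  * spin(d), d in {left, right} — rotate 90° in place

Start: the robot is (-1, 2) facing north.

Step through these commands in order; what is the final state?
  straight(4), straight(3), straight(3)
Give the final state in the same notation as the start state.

(-1, 12) facing north

initial: (-1, 2) facing north
step 1 (straight(4)): (-1, 6) facing north
step 2 (straight(3)): (-1, 9) facing north
step 3 (straight(3)): (-1, 12) facing north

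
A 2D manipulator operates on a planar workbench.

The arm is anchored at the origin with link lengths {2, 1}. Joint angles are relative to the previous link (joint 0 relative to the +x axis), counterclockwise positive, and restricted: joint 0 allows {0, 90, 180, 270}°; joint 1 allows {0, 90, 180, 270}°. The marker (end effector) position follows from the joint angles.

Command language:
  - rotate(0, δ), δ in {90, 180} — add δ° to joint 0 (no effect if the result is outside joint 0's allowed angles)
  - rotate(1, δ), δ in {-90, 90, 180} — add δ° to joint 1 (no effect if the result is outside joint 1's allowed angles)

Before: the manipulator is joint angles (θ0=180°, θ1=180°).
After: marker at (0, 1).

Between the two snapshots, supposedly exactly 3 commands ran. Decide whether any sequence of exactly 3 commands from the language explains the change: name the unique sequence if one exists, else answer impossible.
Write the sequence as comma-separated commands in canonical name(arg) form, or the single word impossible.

t0: joint angles (θ0=180°, θ1=180°)
1. rotate(0, 90) → joint angles (θ0=270°, θ1=180°)
2. rotate(0, 90) → joint angles (θ0=0°, θ1=180°)
3. rotate(0, 90) → joint angles (θ0=90°, θ1=180°)
all 125 alternatives checked — unique.

rotate(0, 90), rotate(0, 90), rotate(0, 90)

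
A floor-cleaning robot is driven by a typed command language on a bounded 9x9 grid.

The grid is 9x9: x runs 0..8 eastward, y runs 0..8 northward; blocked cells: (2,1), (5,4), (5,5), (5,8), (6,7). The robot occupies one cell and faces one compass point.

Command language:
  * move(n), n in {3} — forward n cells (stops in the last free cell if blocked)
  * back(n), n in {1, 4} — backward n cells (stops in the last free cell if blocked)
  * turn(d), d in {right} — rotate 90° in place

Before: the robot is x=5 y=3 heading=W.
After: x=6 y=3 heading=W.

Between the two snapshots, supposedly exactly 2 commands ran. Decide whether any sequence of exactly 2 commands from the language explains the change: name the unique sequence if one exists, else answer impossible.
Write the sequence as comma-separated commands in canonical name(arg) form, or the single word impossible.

key: running back(4) before move(3) would end elsewhere — order is forced
initial: x=5 y=3 heading=W
t=1 move(3) ⇒ x=2 y=3 heading=W
t=2 back(4) ⇒ x=6 y=3 heading=W
uniquely the one of 16 2-step routes that fits.

move(3), back(4)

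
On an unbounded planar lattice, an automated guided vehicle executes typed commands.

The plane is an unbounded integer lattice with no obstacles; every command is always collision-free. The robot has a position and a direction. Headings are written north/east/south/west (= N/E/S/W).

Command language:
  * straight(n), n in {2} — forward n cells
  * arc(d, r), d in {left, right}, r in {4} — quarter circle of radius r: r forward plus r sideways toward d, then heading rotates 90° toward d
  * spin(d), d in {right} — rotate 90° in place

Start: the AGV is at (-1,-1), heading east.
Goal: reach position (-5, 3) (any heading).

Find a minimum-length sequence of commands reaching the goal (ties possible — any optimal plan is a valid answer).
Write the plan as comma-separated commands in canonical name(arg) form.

from: at (-1,-1), heading east
[1] after spin(right): at (-1,-1), heading south
[2] after spin(right): at (-1,-1), heading west
[3] after arc(right, 4): at (-5,3), heading north
nothing shorter than 3 reaches the goal.

spin(right), spin(right), arc(right, 4)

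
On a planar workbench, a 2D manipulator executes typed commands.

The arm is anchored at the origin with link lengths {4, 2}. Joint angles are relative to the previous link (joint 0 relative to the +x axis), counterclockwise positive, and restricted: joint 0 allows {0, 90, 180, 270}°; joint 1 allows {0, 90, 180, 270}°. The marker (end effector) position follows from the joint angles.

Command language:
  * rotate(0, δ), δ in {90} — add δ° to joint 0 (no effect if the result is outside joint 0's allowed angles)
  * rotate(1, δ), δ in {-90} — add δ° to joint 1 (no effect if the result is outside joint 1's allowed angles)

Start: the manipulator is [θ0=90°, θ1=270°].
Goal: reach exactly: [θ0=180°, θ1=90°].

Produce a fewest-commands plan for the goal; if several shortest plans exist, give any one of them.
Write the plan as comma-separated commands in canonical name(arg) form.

rotate(0, 90), rotate(1, -90), rotate(1, -90)

initial: [θ0=90°, θ1=270°]
[1] after rotate(0, 90): [θ0=180°, θ1=270°]
[2] after rotate(1, -90): [θ0=180°, θ1=180°]
[3] after rotate(1, -90): [θ0=180°, θ1=90°]
nothing shorter than 3 reaches the goal.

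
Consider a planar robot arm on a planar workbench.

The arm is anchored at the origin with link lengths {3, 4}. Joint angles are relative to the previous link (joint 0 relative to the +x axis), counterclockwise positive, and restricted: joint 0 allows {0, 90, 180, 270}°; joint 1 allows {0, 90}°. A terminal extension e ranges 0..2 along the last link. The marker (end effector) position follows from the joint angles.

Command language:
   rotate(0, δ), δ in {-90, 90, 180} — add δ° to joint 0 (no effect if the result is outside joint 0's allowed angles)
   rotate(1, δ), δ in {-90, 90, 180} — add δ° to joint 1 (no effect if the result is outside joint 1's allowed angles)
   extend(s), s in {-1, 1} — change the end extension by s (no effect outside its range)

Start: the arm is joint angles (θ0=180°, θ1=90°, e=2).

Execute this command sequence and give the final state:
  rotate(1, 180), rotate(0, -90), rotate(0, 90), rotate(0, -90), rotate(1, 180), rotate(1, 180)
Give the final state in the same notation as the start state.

initial: joint angles (θ0=180°, θ1=90°, e=2)
t=1 rotate(1, 180) ⇒ joint angles (θ0=180°, θ1=90°, e=2)
t=2 rotate(0, -90) ⇒ joint angles (θ0=90°, θ1=90°, e=2)
t=3 rotate(0, 90) ⇒ joint angles (θ0=180°, θ1=90°, e=2)
t=4 rotate(0, -90) ⇒ joint angles (θ0=90°, θ1=90°, e=2)
t=5 rotate(1, 180) ⇒ joint angles (θ0=90°, θ1=90°, e=2)
t=6 rotate(1, 180) ⇒ joint angles (θ0=90°, θ1=90°, e=2)

joint angles (θ0=90°, θ1=90°, e=2)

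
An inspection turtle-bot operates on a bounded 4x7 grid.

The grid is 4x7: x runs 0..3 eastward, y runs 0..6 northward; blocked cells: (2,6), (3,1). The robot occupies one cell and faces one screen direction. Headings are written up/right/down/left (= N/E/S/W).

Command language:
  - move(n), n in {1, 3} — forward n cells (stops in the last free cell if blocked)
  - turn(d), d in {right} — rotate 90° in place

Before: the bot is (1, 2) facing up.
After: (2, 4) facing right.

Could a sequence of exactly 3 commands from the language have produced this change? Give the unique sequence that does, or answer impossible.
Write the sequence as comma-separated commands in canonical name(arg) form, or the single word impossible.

checked all 3-command options: none fits.

impossible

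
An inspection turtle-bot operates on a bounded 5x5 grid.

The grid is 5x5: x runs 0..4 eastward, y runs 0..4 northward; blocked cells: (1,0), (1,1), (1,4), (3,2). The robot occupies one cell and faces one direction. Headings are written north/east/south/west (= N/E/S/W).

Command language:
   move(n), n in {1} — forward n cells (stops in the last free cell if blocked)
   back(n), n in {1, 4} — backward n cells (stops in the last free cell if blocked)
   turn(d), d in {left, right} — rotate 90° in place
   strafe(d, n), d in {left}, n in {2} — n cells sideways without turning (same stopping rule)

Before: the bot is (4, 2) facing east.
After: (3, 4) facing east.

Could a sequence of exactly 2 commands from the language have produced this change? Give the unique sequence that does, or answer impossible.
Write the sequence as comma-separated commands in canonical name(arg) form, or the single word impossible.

key: still facing E at the end — nothing in the sequence rotates
begin: (4, 2) facing east
[1] after strafe(left, 2): (4, 4) facing east
[2] after back(1): (3, 4) facing east
no rival 2-sequence matches.

strafe(left, 2), back(1)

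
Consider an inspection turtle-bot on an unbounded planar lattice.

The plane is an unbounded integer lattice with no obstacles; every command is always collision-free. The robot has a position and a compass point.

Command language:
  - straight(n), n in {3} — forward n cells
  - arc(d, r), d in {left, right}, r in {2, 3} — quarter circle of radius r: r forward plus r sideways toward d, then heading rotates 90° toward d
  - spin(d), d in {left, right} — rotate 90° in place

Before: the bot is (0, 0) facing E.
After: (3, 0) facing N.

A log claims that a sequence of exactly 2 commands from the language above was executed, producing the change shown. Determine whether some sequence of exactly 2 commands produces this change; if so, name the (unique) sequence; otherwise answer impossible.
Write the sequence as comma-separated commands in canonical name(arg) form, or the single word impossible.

key: order matters: swapping straight(3) and spin(left) lands elsewhere
t0: (0, 0) facing E
t=1 straight(3) ⇒ (3, 0) facing E
t=2 spin(left) ⇒ (3, 0) facing N
no other 2-command option fits: unique.

straight(3), spin(left)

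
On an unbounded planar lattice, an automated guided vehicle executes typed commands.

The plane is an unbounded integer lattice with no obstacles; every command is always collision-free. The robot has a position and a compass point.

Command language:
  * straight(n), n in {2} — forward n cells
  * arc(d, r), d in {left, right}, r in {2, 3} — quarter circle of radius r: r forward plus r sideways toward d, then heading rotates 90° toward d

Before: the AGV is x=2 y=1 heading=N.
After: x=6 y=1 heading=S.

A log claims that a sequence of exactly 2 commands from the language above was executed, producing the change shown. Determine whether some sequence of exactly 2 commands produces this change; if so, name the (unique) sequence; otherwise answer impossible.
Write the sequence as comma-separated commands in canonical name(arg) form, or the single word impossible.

arc(right, 2), arc(right, 2)

key: cell and facing (now S) both changed — the 2 commands mix motion and turning
begin: x=2 y=1 heading=N
[1] after arc(right, 2): x=4 y=3 heading=E
[2] after arc(right, 2): x=6 y=1 heading=S
no rival 2-sequence matches.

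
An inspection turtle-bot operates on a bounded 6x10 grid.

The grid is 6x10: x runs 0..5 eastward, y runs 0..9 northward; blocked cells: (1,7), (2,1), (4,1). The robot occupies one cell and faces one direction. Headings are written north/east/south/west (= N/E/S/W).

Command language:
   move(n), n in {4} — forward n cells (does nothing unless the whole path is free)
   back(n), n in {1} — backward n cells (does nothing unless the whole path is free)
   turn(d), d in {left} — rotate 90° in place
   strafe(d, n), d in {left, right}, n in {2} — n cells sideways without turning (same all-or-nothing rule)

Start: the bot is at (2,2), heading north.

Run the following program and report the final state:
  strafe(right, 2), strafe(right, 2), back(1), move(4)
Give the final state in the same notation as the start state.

from: at (2,2), heading north
step 1 (strafe(right, 2)): at (4,2), heading north
step 2 (strafe(right, 2)): at (4,2), heading north
step 3 (back(1)): at (4,2), heading north
step 4 (move(4)): at (4,6), heading north

at (4,6), heading north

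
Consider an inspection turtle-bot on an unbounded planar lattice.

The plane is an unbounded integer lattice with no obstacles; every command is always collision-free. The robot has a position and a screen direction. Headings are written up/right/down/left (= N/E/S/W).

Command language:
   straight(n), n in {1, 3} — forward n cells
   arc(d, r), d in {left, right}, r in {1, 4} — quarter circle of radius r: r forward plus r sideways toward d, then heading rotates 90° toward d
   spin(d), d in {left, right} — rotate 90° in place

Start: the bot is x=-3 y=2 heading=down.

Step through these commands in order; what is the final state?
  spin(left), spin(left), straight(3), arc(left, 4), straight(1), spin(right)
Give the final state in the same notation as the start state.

initial: x=-3 y=2 heading=down
1. spin(left) → x=-3 y=2 heading=right
2. spin(left) → x=-3 y=2 heading=up
3. straight(3) → x=-3 y=5 heading=up
4. arc(left, 4) → x=-7 y=9 heading=left
5. straight(1) → x=-8 y=9 heading=left
6. spin(right) → x=-8 y=9 heading=up

x=-8 y=9 heading=up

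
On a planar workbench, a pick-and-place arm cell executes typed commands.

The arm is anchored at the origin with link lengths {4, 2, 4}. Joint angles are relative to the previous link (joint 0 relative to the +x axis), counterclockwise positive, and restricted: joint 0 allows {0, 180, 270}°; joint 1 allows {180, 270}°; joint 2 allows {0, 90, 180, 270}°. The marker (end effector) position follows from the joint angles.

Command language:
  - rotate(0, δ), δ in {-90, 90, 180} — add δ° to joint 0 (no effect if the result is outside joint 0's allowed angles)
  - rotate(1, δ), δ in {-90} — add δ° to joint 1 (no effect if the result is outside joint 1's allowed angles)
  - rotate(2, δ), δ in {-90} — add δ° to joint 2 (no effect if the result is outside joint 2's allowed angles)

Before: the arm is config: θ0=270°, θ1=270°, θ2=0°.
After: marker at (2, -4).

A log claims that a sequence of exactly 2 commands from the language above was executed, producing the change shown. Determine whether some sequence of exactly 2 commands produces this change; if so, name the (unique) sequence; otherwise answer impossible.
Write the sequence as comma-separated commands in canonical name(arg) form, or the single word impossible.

rotate(2, -90), rotate(2, -90)

begin: config: θ0=270°, θ1=270°, θ2=0°
[1] after rotate(2, -90): config: θ0=270°, θ1=270°, θ2=270°
[2] after rotate(2, -90): config: θ0=270°, θ1=270°, θ2=180°
uniquely the one of 25 2-step routes that fits.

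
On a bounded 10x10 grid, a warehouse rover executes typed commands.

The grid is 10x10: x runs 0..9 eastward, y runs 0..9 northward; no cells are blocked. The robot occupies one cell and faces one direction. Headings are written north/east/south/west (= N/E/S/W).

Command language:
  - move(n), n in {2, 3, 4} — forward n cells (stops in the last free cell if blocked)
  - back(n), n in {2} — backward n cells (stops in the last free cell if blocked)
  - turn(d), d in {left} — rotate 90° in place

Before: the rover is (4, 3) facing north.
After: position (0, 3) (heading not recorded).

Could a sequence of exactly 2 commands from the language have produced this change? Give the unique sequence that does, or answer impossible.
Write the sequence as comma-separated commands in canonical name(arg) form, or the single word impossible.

key: running move(4) before turn(left) would end elsewhere — order is forced
t0: (4, 3) facing north
1. turn(left) → (4, 3) facing west
2. move(4) → (0, 3) facing west
no other 2-command option fits: unique.

turn(left), move(4)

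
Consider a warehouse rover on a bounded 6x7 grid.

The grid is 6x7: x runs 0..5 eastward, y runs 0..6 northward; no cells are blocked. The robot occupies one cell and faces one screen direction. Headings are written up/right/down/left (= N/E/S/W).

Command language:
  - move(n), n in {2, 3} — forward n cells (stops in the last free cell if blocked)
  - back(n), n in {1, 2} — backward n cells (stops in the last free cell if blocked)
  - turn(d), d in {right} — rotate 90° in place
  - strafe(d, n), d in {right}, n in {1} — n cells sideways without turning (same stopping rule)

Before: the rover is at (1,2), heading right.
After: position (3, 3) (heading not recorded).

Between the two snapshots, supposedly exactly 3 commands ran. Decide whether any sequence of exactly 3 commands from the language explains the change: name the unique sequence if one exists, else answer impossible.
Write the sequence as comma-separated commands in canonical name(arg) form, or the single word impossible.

move(2), turn(right), back(1)

key: running back(1) before move(2) would end elsewhere — order is forced
begin: at (1,2), heading right
t=1 move(2) ⇒ at (3,2), heading right
t=2 turn(right) ⇒ at (3,2), heading down
t=3 back(1) ⇒ at (3,3), heading down
all 216 alternatives checked — unique.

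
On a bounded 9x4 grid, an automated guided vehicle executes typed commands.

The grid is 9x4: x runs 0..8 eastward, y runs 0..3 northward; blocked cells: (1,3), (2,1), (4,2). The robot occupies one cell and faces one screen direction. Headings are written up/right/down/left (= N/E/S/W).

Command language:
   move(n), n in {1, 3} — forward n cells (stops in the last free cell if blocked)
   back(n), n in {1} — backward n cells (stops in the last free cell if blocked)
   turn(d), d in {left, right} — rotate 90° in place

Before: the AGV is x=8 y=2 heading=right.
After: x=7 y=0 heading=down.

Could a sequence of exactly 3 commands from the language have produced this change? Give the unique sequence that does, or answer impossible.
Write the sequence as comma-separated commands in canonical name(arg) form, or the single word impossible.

back(1), turn(right), move(3)

key: cell and facing (now S) both changed — the 3 commands mix motion and turning
initial: x=8 y=2 heading=right
t=1 back(1) ⇒ x=7 y=2 heading=right
t=2 turn(right) ⇒ x=7 y=2 heading=down
t=3 move(3) ⇒ x=7 y=0 heading=down
no rival 3-sequence matches.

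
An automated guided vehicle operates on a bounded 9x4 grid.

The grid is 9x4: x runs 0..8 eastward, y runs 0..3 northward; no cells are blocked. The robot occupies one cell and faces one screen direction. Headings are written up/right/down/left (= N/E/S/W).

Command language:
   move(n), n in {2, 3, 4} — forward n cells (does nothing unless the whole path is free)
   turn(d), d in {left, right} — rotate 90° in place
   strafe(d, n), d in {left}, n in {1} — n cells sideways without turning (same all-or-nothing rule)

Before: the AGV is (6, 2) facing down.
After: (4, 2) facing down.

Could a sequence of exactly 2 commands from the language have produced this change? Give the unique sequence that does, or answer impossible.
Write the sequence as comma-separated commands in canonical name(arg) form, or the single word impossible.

impossible

all 36 sequences checked — none match.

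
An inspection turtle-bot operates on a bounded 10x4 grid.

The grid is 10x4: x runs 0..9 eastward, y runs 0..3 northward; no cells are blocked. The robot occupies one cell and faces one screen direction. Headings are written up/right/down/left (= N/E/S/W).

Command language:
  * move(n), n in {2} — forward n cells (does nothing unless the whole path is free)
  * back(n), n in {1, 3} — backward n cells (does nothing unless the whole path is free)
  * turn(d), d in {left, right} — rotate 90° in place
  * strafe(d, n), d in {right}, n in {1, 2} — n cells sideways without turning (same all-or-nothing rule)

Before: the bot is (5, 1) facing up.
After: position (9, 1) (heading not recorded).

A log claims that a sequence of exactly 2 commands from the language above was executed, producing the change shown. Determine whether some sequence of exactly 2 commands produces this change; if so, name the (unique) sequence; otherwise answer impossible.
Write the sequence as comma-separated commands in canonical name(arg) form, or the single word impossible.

start: (5, 1) facing up
1. strafe(right, 2) → (7, 1) facing up
2. strafe(right, 2) → (9, 1) facing up
no rival 2-sequence matches.

strafe(right, 2), strafe(right, 2)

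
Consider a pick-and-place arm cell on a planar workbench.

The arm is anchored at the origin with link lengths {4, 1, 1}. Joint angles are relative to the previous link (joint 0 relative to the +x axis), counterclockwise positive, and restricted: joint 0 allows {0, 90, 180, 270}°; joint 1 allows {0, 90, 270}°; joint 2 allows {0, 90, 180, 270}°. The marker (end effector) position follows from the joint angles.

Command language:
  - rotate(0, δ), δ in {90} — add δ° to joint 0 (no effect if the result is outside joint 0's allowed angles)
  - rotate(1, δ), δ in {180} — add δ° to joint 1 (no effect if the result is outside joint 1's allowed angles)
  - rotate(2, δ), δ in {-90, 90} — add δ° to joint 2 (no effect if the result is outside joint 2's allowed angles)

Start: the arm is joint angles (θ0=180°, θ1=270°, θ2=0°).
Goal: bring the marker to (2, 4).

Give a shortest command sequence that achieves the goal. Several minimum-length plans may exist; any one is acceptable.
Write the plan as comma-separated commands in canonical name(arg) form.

initial: joint angles (θ0=180°, θ1=270°, θ2=0°)
1. rotate(0, 90) → joint angles (θ0=270°, θ1=270°, θ2=0°)
2. rotate(0, 90) → joint angles (θ0=0°, θ1=270°, θ2=0°)
3. rotate(0, 90) → joint angles (θ0=90°, θ1=270°, θ2=0°)
no 2-step plan works, so 3 is optimal.

rotate(0, 90), rotate(0, 90), rotate(0, 90)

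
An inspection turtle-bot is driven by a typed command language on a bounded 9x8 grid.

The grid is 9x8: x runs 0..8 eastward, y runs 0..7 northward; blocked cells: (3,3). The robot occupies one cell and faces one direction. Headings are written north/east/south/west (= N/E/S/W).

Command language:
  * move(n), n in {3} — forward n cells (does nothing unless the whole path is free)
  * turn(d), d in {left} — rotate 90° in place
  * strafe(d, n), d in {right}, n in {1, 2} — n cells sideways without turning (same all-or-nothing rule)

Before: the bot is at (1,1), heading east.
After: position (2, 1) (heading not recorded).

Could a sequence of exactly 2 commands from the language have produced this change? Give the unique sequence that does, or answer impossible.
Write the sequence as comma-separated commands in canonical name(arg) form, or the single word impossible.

key: running strafe(right, 1) before turn(left) would end elsewhere — order is forced
initial: at (1,1), heading east
1. turn(left) → at (1,1), heading north
2. strafe(right, 1) → at (2,1), heading north
all 16 alternatives checked — unique.

turn(left), strafe(right, 1)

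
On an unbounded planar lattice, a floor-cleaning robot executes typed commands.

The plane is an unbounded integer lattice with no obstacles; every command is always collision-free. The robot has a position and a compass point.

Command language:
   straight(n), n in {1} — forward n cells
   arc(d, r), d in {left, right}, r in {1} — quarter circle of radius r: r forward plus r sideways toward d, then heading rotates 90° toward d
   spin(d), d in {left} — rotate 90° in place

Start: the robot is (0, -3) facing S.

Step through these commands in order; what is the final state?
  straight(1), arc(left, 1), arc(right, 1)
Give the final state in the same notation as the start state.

(2, -6) facing S

t0: (0, -3) facing S
step 1 (straight(1)): (0, -4) facing S
step 2 (arc(left, 1)): (1, -5) facing E
step 3 (arc(right, 1)): (2, -6) facing S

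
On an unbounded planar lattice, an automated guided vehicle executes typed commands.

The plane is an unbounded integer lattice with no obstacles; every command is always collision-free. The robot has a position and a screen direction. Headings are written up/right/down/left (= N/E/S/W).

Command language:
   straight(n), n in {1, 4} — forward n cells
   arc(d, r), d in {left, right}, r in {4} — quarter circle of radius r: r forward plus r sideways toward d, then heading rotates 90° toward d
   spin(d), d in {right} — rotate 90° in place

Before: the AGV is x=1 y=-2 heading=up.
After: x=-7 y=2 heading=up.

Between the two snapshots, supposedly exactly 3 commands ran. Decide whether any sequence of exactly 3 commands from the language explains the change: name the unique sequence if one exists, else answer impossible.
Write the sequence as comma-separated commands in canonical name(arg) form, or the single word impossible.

key: still facing N at the end — net rotation zero over 3 steps
t0: x=1 y=-2 heading=up
[1] after arc(left, 4): x=-3 y=2 heading=left
[2] after straight(4): x=-7 y=2 heading=left
[3] after spin(right): x=-7 y=2 heading=up
uniquely the one of 125 3-step routes that fits.

arc(left, 4), straight(4), spin(right)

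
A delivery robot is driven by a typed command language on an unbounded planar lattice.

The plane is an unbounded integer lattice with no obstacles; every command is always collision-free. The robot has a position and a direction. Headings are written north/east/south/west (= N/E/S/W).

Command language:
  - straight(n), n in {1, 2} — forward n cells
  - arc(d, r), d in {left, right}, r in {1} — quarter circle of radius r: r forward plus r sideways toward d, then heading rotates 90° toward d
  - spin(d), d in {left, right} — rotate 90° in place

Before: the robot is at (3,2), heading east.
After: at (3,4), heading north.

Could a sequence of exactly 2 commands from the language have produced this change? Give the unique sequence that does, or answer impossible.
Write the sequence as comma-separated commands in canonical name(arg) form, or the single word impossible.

key: position moved to (3,4) AND the heading swung to N — translation plus rotation needed
start: at (3,2), heading east
t=1 spin(left) ⇒ at (3,2), heading north
t=2 straight(2) ⇒ at (3,4), heading north
uniquely the one of 36 2-step routes that fits.

spin(left), straight(2)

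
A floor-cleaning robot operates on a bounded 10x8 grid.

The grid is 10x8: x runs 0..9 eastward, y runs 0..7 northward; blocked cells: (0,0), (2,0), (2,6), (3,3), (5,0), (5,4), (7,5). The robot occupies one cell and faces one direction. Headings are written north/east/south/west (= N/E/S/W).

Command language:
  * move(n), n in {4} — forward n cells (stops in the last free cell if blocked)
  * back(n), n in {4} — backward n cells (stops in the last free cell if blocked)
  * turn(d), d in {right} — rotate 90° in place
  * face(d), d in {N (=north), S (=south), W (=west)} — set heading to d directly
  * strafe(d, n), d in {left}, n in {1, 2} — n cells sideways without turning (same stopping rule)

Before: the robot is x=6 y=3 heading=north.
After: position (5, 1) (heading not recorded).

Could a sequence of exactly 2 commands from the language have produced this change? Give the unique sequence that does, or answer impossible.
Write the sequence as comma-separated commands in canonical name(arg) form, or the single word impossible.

strafe(left, 1), back(4)

key: back(4) is stopped early by the blocked cell at (5,0)
begin: x=6 y=3 heading=north
t=1 strafe(left, 1) ⇒ x=5 y=3 heading=north
t=2 back(4) ⇒ x=5 y=1 heading=north
no other 2-command option fits: unique.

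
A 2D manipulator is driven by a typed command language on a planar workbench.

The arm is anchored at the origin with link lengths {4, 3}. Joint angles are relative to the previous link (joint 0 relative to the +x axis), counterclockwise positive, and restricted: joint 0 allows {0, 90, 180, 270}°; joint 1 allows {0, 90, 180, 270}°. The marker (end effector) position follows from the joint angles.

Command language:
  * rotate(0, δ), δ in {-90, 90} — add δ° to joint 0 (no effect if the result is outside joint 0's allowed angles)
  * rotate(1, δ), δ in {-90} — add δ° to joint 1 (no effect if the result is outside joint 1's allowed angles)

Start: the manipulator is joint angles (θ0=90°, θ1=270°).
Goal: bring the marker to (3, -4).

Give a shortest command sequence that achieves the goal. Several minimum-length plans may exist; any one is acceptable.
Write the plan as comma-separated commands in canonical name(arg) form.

initial: joint angles (θ0=90°, θ1=270°)
[1] after rotate(0, 90): joint angles (θ0=180°, θ1=270°)
[2] after rotate(0, 90): joint angles (θ0=270°, θ1=270°)
[3] after rotate(1, -90): joint angles (θ0=270°, θ1=180°)
[4] after rotate(1, -90): joint angles (θ0=270°, θ1=90°)
no 3-step plan works, so 4 is optimal.

rotate(0, 90), rotate(0, 90), rotate(1, -90), rotate(1, -90)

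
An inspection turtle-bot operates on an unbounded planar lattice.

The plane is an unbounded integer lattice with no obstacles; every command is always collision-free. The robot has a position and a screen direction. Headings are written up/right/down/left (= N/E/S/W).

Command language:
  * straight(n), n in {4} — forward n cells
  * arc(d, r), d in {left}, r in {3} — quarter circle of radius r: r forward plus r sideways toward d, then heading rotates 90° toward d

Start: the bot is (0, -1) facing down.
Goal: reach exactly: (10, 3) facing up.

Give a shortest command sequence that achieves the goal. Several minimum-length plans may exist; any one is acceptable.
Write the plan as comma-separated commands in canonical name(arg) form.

from: (0, -1) facing down
1. arc(left, 3) → (3, -4) facing right
2. straight(4) → (7, -4) facing right
3. arc(left, 3) → (10, -1) facing up
4. straight(4) → (10, 3) facing up
shorter routes all fall short; 4 is best.

arc(left, 3), straight(4), arc(left, 3), straight(4)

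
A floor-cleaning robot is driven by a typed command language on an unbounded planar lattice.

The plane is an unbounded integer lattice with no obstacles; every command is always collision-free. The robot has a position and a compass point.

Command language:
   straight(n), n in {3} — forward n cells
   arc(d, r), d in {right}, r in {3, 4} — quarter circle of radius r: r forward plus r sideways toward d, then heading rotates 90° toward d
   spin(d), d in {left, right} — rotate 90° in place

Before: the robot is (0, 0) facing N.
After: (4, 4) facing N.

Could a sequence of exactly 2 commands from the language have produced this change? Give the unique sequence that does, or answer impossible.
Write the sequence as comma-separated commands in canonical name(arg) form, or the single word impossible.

arc(right, 4), spin(left)

key: heading stays N — rotations cancel among the 2 commands
begin: (0, 0) facing N
t=1 arc(right, 4) ⇒ (4, 4) facing E
t=2 spin(left) ⇒ (4, 4) facing N
no other 2-command option fits: unique.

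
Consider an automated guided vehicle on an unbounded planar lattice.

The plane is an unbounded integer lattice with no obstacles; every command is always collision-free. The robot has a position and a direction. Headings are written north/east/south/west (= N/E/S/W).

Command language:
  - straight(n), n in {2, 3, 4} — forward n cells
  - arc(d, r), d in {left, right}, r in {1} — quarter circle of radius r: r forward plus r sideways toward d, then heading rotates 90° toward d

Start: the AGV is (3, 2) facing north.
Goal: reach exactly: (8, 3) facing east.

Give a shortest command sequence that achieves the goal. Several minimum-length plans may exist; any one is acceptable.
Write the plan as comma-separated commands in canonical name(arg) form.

arc(right, 1), straight(4)

begin: (3, 2) facing north
step 1 (arc(right, 1)): (4, 3) facing east
step 2 (straight(4)): (8, 3) facing east
no 1-step plan works, so 2 is optimal.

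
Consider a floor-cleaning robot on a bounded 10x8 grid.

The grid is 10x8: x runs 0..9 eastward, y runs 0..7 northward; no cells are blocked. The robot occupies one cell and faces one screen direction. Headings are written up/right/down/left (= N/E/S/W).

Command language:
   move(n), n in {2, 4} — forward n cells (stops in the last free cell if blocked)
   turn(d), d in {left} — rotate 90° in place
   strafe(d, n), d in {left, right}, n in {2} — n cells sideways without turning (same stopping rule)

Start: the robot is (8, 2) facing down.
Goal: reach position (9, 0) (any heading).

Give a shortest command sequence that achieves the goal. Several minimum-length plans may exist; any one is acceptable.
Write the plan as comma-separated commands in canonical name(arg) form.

strafe(left, 2), move(2)

from: (8, 2) facing down
step 1 (strafe(left, 2)): (9, 2) facing down
step 2 (move(2)): (9, 0) facing down
minimal: 2 command(s), checked below 2.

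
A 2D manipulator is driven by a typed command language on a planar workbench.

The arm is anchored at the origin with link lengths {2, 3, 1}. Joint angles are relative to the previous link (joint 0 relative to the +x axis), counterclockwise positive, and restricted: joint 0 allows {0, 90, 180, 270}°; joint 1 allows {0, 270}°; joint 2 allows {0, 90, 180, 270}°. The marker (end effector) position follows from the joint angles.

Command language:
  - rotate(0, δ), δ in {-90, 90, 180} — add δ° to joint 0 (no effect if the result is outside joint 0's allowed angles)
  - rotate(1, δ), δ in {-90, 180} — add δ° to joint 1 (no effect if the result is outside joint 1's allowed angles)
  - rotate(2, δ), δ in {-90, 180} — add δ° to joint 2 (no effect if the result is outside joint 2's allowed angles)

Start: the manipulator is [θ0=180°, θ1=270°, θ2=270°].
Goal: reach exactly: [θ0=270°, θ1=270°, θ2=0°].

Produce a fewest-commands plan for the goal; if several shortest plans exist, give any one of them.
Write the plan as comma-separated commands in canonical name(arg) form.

rotate(2, 180), rotate(2, -90), rotate(0, 90)

start: [θ0=180°, θ1=270°, θ2=270°]
1. rotate(2, 180) → [θ0=180°, θ1=270°, θ2=90°]
2. rotate(2, -90) → [θ0=180°, θ1=270°, θ2=0°]
3. rotate(0, 90) → [θ0=270°, θ1=270°, θ2=0°]
no 2-step plan works, so 3 is optimal.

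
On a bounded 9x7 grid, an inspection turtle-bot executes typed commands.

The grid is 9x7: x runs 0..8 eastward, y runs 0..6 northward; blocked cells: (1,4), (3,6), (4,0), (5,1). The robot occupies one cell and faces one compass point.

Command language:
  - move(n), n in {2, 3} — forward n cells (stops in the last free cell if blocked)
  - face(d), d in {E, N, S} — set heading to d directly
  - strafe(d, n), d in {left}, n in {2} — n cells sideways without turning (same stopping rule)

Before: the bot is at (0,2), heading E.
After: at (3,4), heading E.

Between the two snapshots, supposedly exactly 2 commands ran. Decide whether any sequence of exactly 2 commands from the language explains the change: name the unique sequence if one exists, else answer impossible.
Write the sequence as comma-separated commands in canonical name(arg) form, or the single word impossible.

move(3), strafe(left, 2)

key: order matters: swapping move(3) and strafe(left, 2) lands elsewhere
begin: at (0,2), heading E
1. move(3) → at (3,2), heading E
2. strafe(left, 2) → at (3,4), heading E
no rival 2-sequence matches.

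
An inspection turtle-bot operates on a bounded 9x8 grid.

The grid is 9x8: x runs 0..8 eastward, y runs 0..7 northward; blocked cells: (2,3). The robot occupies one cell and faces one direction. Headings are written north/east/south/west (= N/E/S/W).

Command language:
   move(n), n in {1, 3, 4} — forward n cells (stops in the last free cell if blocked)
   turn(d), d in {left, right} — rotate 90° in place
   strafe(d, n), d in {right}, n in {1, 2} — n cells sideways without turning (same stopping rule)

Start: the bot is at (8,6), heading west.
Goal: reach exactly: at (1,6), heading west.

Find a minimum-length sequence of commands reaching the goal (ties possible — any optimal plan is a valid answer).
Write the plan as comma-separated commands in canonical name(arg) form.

initial: at (8,6), heading west
step 1 (move(4)): at (4,6), heading west
step 2 (move(3)): at (1,6), heading west
shorter routes all fall short; 2 is best.

move(4), move(3)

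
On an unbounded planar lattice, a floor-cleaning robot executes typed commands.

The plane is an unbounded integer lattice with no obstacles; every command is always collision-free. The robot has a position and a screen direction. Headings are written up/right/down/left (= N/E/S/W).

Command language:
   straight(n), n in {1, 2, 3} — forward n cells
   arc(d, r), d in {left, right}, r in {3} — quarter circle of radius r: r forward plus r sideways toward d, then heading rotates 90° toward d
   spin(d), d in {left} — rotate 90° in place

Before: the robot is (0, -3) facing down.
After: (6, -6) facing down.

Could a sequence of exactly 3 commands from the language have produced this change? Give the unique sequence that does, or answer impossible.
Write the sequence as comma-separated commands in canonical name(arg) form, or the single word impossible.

spin(left), straight(3), arc(right, 3)

key: order matters: swapping spin(left) and arc(right, 3) lands elsewhere
t0: (0, -3) facing down
step 1 (spin(left)): (0, -3) facing right
step 2 (straight(3)): (3, -3) facing right
step 3 (arc(right, 3)): (6, -6) facing down
no other 3-command option fits: unique.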